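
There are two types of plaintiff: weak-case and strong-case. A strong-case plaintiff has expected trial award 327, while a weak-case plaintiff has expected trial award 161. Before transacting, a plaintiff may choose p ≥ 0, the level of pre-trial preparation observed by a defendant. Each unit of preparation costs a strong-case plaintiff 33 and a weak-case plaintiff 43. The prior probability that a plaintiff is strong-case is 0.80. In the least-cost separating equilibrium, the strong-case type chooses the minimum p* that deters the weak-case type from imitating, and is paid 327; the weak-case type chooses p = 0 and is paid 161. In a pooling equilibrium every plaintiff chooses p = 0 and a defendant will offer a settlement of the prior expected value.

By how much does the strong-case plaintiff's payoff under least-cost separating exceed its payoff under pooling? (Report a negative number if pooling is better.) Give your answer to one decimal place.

-94.2

Least-cost separating signal: p* solves 161 = 327 − 43·p*, so p* = (327 − 161)/43 ≈ 3.8605.
Strong-case type's separating payoff: 327 − 33 × p* = 327 − 33 × (327 − 161)/43 = 327 − 5478/43 ≈ 199.605.
Pooling payoff: 0.80 × 327 + 0.20 × 161 = 293.8.
Difference: 199.605 − 293.8 = -94.195, i.e. -94.2 to one decimal place.
The strong-case type would prefer the pooling outcome.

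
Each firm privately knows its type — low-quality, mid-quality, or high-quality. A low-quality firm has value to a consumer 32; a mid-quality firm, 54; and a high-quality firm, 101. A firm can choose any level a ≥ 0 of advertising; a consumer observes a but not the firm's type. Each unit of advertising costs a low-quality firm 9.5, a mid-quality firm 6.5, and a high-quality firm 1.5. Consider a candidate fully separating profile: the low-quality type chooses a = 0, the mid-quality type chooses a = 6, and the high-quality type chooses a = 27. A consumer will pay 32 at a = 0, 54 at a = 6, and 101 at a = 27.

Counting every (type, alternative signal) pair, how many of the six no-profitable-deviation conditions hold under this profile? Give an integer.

5

High-quality (own payoff 101 − 1.5×27 = 60.5): to a=0 gives 32 → no gain ✓; to a=6 gives 54 − 1.5×6 = 45 → no gain ✓.
Low-quality (own payoff 32): to a=6 gives 54 − 9.5×6 = -3 → no gain ✓; to a=27 gives 101 − 9.5×27 = -155.5 → no gain ✓.
Mid-quality (own payoff 54 − 6.5×6 = 15): to a=0 gives 32 → profitable ✗; to a=27 gives 101 − 6.5×27 = -74.5 → no gain ✓.
5 of the 6 constraints hold; not an equilibrium.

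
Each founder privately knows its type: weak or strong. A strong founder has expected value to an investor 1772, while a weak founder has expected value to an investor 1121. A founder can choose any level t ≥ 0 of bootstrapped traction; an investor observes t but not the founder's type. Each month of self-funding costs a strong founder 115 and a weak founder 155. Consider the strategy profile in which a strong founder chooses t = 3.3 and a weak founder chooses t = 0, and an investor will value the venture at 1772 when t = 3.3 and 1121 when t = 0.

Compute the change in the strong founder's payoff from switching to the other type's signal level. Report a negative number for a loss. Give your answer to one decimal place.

Playing t = 3.3 the strong founder receives 1772 − 115 × 3.3 = 1392.5.
Deviating to t = 0 yields 1121 instead.
Gain from deviating: 1121 − 1392.5 = -271.5.
The gain is negative, so the strong type's incentive-compatibility constraint is satisfied.

-271.5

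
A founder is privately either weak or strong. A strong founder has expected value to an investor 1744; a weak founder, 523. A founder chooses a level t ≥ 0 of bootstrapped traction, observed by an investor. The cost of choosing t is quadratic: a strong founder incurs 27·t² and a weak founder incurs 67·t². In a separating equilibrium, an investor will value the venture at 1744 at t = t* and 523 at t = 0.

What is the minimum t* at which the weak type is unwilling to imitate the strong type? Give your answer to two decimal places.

4.27

The weak type at t = 0 receives 523; imitating at t* yields 1744 − 67·t*².
Indifference: 523 = 1744 − 67·t*², so t*² = (1744 − 523) / 67 ≈ 18.2239.
t* = √18.2239 ≈ 4.27.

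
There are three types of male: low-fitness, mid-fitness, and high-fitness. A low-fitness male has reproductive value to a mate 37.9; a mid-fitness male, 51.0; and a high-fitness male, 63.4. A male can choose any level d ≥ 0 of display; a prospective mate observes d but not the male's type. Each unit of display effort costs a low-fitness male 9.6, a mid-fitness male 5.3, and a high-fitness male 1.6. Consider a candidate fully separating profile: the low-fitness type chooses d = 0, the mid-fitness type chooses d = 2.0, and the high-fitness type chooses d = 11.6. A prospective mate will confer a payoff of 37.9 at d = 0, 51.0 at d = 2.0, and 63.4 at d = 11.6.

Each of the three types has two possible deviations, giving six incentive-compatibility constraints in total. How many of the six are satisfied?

Mid-fitness (own payoff 51.0 − 5.3×2.0 = 40.4): to d=0 gives 37.9 → no gain ✓; to d=11.6 gives 63.4 − 5.3×11.6 = 1.92 → no gain ✓.
High-fitness (own payoff 63.4 − 1.6×11.6 = 44.84): to d=0 gives 37.9 → no gain ✓; to d=2.0 gives 51.0 − 1.6×2.0 = 47.8 → profitable ✗.
Low-fitness (own payoff 37.9): to d=2.0 gives 51.0 − 9.6×2.0 = 31.8 → no gain ✓; to d=11.6 gives 63.4 − 9.6×11.6 = -47.96 → no gain ✓.
5 of the 6 constraints hold; not an equilibrium.

5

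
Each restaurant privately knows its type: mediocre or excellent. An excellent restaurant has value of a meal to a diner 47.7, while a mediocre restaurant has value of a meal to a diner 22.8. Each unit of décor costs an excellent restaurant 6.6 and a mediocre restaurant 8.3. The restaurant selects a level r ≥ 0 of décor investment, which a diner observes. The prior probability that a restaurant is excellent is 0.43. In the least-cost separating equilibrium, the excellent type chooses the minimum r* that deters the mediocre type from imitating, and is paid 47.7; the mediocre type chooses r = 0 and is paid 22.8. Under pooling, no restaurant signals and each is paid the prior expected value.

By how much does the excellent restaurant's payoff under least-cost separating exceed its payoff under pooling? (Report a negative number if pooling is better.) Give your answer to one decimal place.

-5.6

Least-cost separating signal: r* solves 22.8 = 47.7 − 8.3·r*, so r* = (47.7 − 22.8)/8.3 = 3.
Excellent type's separating payoff: 47.7 − 6.6 × r* = 47.7 − 6.6 × (47.7 − 22.8)/8.3 = 47.7 − 164.34/8.3 = 27.9.
Pooling payoff: 0.43 × 47.7 + 0.57 × 22.8 = 33.507.
Difference: 27.9 − 33.507 = -5.607, i.e. -5.6 to one decimal place.
The excellent type would prefer the pooling outcome.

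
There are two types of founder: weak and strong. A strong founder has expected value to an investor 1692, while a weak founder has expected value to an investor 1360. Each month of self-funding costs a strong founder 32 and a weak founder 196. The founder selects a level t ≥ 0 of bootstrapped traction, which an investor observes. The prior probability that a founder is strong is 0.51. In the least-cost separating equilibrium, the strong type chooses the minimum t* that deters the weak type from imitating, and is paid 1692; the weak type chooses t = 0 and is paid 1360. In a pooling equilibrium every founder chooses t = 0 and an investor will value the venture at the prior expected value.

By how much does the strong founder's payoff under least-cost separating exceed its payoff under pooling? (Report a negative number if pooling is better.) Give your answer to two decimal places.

Least-cost separating signal: t* solves 1360 = 1692 − 196·t*, so t* = (1692 − 1360)/196 ≈ 1.6939.
Strong type's separating payoff: 1692 − 32 × t* = 1692 − 32 × (1692 − 1360)/196 = 1692 − 10624/196 ≈ 1637.7959.
Pooling payoff: 0.51 × 1692 + 0.49 × 1360 = 1529.32.
Difference: 1637.7959 − 1529.32 = 108.4759, i.e. 108.48 to two decimal places.
The strong type prefers to separate.

108.48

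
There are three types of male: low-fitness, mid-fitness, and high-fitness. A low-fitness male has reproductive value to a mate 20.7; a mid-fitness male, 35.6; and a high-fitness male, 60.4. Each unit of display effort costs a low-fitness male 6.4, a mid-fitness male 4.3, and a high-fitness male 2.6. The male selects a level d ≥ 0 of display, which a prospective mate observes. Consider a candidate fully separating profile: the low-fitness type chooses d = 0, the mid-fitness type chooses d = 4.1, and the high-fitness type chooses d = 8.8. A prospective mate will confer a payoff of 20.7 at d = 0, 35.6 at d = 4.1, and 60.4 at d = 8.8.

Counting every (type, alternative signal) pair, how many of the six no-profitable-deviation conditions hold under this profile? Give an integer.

High-fitness (own payoff 60.4 − 2.6×8.8 = 37.52): to d=0 gives 20.7 → no gain ✓; to d=4.1 gives 35.6 − 2.6×4.1 = 24.94 → no gain ✓.
Mid-fitness (own payoff 35.6 − 4.3×4.1 = 17.97): to d=0 gives 20.7 → profitable ✗; to d=8.8 gives 60.4 − 4.3×8.8 = 22.56 → profitable ✗.
Low-fitness (own payoff 20.7): to d=4.1 gives 35.6 − 6.4×4.1 = 9.36 → no gain ✓; to d=8.8 gives 60.4 − 6.4×8.8 = 4.08 → no gain ✓.
4 of the 6 constraints hold; not an equilibrium.

4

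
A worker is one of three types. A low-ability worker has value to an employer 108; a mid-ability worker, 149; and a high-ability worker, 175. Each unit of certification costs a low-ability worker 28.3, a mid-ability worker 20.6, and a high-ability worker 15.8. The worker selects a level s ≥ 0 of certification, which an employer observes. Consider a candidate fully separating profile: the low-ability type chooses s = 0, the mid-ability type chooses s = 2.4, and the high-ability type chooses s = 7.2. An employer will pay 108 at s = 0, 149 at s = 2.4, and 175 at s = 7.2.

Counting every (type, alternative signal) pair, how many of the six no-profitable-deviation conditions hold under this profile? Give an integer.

Low-ability (own payoff 108): to s=2.4 gives 149 − 28.3×2.4 = 81.08 → no gain ✓; to s=7.2 gives 175 − 28.3×7.2 = -28.76 → no gain ✓.
Mid-ability (own payoff 149 − 20.6×2.4 = 99.56): to s=0 gives 108 → profitable ✗; to s=7.2 gives 175 − 20.6×7.2 = 26.68 → no gain ✓.
High-ability (own payoff 175 − 15.8×7.2 = 61.24): to s=0 gives 108 → profitable ✗; to s=2.4 gives 149 − 15.8×2.4 = 111.08 → profitable ✗.
3 of the 6 constraints hold; not an equilibrium.

3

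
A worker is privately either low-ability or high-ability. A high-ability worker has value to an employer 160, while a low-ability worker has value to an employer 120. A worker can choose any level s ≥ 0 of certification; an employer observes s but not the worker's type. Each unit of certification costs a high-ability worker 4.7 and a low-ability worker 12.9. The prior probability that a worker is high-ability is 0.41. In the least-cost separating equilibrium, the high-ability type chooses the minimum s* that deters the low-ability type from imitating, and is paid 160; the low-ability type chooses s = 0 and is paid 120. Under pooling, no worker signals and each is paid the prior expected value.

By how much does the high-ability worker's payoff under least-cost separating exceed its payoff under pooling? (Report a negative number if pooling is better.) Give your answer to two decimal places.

9.03

Least-cost separating signal: s* solves 120 = 160 − 12.9·s*, so s* = (160 − 120)/12.9 ≈ 3.1008.
High-ability type's separating payoff: 160 − 4.7 × s* = 160 − 4.7 × (160 − 120)/12.9 = 160 − 188/12.9 ≈ 145.4264.
Pooling payoff: 0.41 × 160 + 0.59 × 120 = 136.4.
Difference: 145.4264 − 136.4 = 9.0264, i.e. 9.03 to two decimal places.
The high-ability type prefers to separate.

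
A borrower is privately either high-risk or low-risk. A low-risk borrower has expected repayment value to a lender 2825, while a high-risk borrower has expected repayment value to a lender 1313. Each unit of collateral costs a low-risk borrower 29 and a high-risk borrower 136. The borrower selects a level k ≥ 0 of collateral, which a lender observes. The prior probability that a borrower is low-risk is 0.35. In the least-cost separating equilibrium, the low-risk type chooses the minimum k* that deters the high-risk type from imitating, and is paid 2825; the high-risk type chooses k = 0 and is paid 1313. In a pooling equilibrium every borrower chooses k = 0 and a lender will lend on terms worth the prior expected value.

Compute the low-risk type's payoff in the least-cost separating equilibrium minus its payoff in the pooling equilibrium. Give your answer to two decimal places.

660.39

Least-cost separating signal: k* solves 1313 = 2825 − 136·k*, so k* = (2825 − 1313)/136 ≈ 11.1176.
Low-risk type's separating payoff: 2825 − 29 × k* = 2825 − 29 × (2825 − 1313)/136 = 2825 − 43848/136 ≈ 2502.5882.
Pooling payoff: 0.35 × 2825 + 0.65 × 1313 = 1842.2.
Difference: 2502.5882 − 1842.2 = 660.3882, i.e. 660.39 to two decimal places.
The low-risk type prefers to separate.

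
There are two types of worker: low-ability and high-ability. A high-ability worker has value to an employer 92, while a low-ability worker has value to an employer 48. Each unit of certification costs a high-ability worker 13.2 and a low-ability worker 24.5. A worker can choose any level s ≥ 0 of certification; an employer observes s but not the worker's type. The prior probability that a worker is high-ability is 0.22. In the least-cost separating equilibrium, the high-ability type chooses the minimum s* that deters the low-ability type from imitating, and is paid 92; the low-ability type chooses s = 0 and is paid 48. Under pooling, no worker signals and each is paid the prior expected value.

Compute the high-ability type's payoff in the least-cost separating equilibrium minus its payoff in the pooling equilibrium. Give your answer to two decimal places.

Least-cost separating signal: s* solves 48 = 92 − 24.5·s*, so s* = (92 − 48)/24.5 ≈ 1.7959.
High-ability type's separating payoff: 92 − 13.2 × s* = 92 − 13.2 × (92 − 48)/24.5 = 92 − 580.8/24.5 ≈ 68.2939.
Pooling payoff: 0.22 × 92 + 0.78 × 48 = 57.68.
Difference: 68.2939 − 57.68 = 10.6139, i.e. 10.61 to two decimal places.
The high-ability type prefers to separate.

10.61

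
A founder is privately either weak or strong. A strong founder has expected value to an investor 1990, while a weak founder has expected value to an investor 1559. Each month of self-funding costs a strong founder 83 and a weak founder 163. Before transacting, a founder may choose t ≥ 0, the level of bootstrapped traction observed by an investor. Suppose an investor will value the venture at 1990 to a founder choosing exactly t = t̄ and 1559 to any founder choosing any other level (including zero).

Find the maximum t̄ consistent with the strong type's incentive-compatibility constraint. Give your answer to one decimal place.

5.2

Choosing t̄ yields the strong type 1990 − 83·t̄; choosing zero yields 1559.
The strong type is indifferent at 1990 − 83·t̄ = 1559, i.e. t̄ = (1990 − 1559) / 83 ≈ 5.2.
For any t̄ above 5.2 the strong type would rather pool at zero, so separation collapses.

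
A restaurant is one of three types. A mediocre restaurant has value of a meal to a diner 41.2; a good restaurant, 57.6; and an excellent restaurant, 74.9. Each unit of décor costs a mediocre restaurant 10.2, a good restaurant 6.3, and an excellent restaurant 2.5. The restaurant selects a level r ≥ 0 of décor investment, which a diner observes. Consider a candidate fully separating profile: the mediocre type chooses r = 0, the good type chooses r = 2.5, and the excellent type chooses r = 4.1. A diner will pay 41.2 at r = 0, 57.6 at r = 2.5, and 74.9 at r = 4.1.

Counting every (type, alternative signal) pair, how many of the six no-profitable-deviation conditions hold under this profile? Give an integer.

5

Good (own payoff 57.6 − 6.3×2.5 = 41.85): to r=0 gives 41.2 → no gain ✓; to r=4.1 gives 74.9 − 6.3×4.1 = 49.07 → profitable ✗.
Mediocre (own payoff 41.2): to r=2.5 gives 57.6 − 10.2×2.5 = 32.1 → no gain ✓; to r=4.1 gives 74.9 − 10.2×4.1 = 33.08 → no gain ✓.
Excellent (own payoff 74.9 − 2.5×4.1 = 64.65): to r=0 gives 41.2 → no gain ✓; to r=2.5 gives 57.6 − 2.5×2.5 = 51.35 → no gain ✓.
5 of the 6 constraints hold; not an equilibrium.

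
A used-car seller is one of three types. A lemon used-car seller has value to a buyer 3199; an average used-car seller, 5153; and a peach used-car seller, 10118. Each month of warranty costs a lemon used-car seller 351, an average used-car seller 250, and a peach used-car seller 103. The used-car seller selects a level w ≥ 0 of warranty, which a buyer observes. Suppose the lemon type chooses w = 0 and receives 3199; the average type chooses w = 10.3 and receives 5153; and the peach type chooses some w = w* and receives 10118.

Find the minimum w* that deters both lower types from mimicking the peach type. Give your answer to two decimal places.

Lemon type (on-path payoff 3199) won't mimic when 3199 ≥ 10118 − 351·w*, i.e. w* ≥ 19.71.
Average type (on-path payoff 5153 − 250×10.3 = 2578) won't mimic when 2578 ≥ 10118 − 250·w*, i.e. w* ≥ 30.16.
Both must hold, so w* = max(19.71, 30.16) = 30.16. The average type's constraint binds.

30.16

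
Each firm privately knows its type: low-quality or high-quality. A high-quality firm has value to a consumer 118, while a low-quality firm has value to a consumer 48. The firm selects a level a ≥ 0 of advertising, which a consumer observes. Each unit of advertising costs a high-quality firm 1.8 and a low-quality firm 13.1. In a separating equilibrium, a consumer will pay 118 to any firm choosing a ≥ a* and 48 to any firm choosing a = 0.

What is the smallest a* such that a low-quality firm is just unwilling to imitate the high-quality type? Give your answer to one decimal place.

A low-quality firm choosing a = 0 receives 48.
Imitating at a* instead would pay 118 at cost 13.1·a*, netting 118 − 13.1·a*.
Indifference: 48 = 118 − 13.1·a*, so a* = (118 − 48) / 13.1 ≈ 5.3.
This is the low-quality type's binding incentive-compatibility constraint; any a ≥ 5.3 sustains separation on that side.

5.3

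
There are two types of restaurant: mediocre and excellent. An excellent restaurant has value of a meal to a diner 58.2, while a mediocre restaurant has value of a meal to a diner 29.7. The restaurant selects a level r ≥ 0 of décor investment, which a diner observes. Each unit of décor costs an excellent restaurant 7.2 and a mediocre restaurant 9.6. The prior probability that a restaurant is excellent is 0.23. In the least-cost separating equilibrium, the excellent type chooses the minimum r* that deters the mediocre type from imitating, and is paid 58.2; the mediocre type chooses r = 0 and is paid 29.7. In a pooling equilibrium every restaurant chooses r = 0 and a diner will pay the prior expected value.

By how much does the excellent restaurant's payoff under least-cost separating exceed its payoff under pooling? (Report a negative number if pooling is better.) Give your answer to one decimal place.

Least-cost separating signal: r* solves 29.7 = 58.2 − 9.6·r*, so r* = (58.2 − 29.7)/9.6 ≈ 2.9688.
Excellent type's separating payoff: 58.2 − 7.2 × r* = 58.2 − 7.2 × (58.2 − 29.7)/9.6 = 58.2 − 205.2/9.6 = 36.825.
Pooling payoff: 0.23 × 58.2 + 0.77 × 29.7 = 36.255.
Difference: 36.825 − 36.255 = 0.57, i.e. 0.6 to one decimal place.
The excellent type prefers to separate.

0.6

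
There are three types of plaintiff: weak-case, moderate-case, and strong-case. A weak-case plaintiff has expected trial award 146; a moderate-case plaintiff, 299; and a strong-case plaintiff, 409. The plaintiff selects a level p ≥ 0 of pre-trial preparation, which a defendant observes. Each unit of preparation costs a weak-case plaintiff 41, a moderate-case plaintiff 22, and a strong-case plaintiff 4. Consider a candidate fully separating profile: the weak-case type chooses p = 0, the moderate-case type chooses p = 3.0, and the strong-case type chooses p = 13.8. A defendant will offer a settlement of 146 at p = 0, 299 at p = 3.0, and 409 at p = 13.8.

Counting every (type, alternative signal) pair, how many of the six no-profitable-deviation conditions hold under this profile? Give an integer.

Moderate-case (own payoff 299 − 22×3.0 = 233): to p=0 gives 146 → no gain ✓; to p=13.8 gives 409 − 22×13.8 = 105.4 → no gain ✓.
Strong-case (own payoff 409 − 4×13.8 = 353.8): to p=0 gives 146 → no gain ✓; to p=3.0 gives 299 − 4×3.0 = 287 → no gain ✓.
Weak-case (own payoff 146): to p=3.0 gives 299 − 41×3.0 = 176 → profitable ✗; to p=13.8 gives 409 − 41×13.8 = -156.8 → no gain ✓.
5 of the 6 constraints hold; not an equilibrium.

5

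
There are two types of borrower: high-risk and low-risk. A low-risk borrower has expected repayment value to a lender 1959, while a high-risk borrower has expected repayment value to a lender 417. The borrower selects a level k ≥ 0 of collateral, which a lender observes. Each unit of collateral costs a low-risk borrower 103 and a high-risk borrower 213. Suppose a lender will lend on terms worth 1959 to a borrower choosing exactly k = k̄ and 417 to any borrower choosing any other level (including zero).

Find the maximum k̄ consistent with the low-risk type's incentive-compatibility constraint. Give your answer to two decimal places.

14.97

Choosing k̄ yields the low-risk type 1959 − 103·k̄; choosing zero yields 417.
The low-risk type is indifferent at 1959 − 103·k̄ = 417, i.e. k̄ = (1959 − 417) / 103 ≈ 14.97.
For any k̄ above 14.97 the low-risk type would rather pool at zero, so separation collapses.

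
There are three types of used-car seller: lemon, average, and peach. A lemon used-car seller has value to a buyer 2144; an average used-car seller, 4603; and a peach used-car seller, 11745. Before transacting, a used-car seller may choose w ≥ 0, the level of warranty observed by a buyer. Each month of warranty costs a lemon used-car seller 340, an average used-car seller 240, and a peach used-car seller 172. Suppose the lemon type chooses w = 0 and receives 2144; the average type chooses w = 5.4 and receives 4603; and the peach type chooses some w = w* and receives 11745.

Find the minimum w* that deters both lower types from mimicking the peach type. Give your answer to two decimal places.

Lemon type (on-path payoff 2144) won't mimic when 2144 ≥ 11745 − 340·w*, i.e. w* ≥ 28.24.
Average type (on-path payoff 4603 − 240×5.4 = 3307) won't mimic when 3307 ≥ 11745 − 240·w*, i.e. w* ≥ 35.16.
Both must hold, so w* = max(28.24, 35.16) = 35.16. The average type's constraint binds.

35.16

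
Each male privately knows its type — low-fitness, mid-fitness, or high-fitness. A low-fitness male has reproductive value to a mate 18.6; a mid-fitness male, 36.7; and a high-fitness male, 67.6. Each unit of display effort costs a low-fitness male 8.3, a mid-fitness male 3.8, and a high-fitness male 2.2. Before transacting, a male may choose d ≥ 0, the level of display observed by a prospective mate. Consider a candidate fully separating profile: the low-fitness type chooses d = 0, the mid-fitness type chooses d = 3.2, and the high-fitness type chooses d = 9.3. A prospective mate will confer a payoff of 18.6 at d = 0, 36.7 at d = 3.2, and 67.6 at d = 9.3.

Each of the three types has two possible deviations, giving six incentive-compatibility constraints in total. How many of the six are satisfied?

5

Mid-fitness (own payoff 36.7 − 3.8×3.2 = 24.54): to d=0 gives 18.6 → no gain ✓; to d=9.3 gives 67.6 − 3.8×9.3 = 32.26 → profitable ✗.
Low-fitness (own payoff 18.6): to d=3.2 gives 36.7 − 8.3×3.2 = 10.14 → no gain ✓; to d=9.3 gives 67.6 − 8.3×9.3 = -9.59 → no gain ✓.
High-fitness (own payoff 67.6 − 2.2×9.3 = 47.14): to d=0 gives 18.6 → no gain ✓; to d=3.2 gives 36.7 − 2.2×3.2 = 29.66 → no gain ✓.
5 of the 6 constraints hold; not an equilibrium.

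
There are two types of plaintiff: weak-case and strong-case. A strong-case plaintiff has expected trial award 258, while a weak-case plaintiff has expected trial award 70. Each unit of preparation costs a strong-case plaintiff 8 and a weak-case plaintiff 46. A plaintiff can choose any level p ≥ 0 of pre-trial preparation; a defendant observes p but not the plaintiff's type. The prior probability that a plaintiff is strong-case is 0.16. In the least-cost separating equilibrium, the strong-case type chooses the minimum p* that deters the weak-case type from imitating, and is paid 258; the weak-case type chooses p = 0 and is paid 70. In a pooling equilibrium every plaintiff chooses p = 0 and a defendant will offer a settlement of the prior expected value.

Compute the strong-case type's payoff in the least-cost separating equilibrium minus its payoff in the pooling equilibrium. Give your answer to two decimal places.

Least-cost separating signal: p* solves 70 = 258 − 46·p*, so p* = (258 − 70)/46 ≈ 4.0870.
Strong-case type's separating payoff: 258 − 8 × p* = 258 − 8 × (258 − 70)/46 = 258 − 1504/46 ≈ 225.3043.
Pooling payoff: 0.16 × 258 + 0.84 × 70 = 100.08.
Difference: 225.3043 − 100.08 = 125.2243, i.e. 125.22 to two decimal places.
The strong-case type prefers to separate.

125.22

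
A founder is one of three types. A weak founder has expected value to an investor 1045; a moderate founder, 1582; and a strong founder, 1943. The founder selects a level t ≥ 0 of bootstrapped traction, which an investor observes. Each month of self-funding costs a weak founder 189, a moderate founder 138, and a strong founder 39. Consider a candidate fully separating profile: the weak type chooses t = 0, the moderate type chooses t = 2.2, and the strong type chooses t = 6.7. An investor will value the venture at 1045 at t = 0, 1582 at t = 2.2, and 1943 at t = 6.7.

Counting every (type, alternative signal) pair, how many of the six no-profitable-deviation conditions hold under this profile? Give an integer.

Weak (own payoff 1045): to t=2.2 gives 1582 − 189×2.2 = 1166.2 → profitable ✗; to t=6.7 gives 1943 − 189×6.7 = 676.7 → no gain ✓.
Moderate (own payoff 1582 − 138×2.2 = 1278.4): to t=0 gives 1045 → no gain ✓; to t=6.7 gives 1943 − 138×6.7 = 1018.4 → no gain ✓.
Strong (own payoff 1943 − 39×6.7 = 1681.7): to t=0 gives 1045 → no gain ✓; to t=2.2 gives 1582 − 39×2.2 = 1496.2 → no gain ✓.
5 of the 6 constraints hold; not an equilibrium.

5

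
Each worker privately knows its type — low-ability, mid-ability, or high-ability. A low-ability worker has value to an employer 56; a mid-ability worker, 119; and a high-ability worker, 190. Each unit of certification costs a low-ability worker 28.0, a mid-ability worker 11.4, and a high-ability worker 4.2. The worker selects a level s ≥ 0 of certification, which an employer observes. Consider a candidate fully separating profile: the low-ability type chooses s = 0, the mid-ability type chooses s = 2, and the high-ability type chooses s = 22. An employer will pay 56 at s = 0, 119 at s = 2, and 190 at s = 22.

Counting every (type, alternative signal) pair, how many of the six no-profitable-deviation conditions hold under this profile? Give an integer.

4

Low-ability (own payoff 56): to s=2 gives 119 − 28.0×2 = 63 → profitable ✗; to s=22 gives 190 − 28.0×22 = -426 → no gain ✓.
Mid-ability (own payoff 119 − 11.4×2 = 96.2): to s=0 gives 56 → no gain ✓; to s=22 gives 190 − 11.4×22 = -60.8 → no gain ✓.
High-ability (own payoff 190 − 4.2×22 = 97.6): to s=0 gives 56 → no gain ✓; to s=2 gives 119 − 4.2×2 = 110.6 → profitable ✗.
4 of the 6 constraints hold; not an equilibrium.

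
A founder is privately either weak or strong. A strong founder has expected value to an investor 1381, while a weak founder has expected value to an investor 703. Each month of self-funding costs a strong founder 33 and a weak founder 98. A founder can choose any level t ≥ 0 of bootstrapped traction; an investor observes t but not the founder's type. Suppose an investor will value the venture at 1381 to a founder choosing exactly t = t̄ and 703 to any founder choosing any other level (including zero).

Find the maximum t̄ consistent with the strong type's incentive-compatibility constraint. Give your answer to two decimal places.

20.55

Choosing t̄ yields the strong type 1381 − 33·t̄; choosing zero yields 703.
The strong type is indifferent at 1381 − 33·t̄ = 703, i.e. t̄ = (1381 − 703) / 33 ≈ 20.55.
For any t̄ above 20.55 the strong type would rather pool at zero, so separation collapses.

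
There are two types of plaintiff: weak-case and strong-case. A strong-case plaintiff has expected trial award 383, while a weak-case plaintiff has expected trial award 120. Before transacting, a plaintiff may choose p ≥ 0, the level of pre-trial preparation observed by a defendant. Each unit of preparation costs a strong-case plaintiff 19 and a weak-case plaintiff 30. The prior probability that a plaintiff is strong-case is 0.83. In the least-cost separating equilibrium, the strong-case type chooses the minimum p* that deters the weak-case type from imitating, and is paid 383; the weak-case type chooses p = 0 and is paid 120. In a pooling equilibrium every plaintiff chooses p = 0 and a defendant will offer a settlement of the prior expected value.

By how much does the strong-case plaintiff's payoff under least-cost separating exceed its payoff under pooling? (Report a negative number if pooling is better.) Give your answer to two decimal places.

-121.86

Least-cost separating signal: p* solves 120 = 383 − 30·p*, so p* = (383 − 120)/30 ≈ 8.7667.
Strong-case type's separating payoff: 383 − 19 × p* = 383 − 19 × (383 − 120)/30 = 383 − 4997/30 ≈ 216.4333.
Pooling payoff: 0.83 × 383 + 0.17 × 120 = 338.29.
Difference: 216.4333 − 338.29 = -121.8567, i.e. -121.86 to two decimal places.
The strong-case type would prefer the pooling outcome.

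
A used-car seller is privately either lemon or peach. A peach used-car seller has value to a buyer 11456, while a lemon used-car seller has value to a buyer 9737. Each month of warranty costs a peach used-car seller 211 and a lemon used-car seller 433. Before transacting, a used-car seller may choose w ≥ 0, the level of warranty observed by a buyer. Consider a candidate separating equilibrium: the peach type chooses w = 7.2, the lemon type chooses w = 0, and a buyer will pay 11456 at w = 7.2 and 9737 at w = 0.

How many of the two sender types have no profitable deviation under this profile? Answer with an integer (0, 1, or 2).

Lemon type: stay at 0 → 9737; mimic → 11456 − 433 × 7.2 = 8338.4. IC holds (9737 ≥ 8338.4).
Peach type: signal → 11456 − 211 × 7.2 = 9936.8; deviate to 0 → 9737. IC holds (9936.8 ≥ 9737).
2 of 2 constraints hold, so this is a separating equilibrium.

2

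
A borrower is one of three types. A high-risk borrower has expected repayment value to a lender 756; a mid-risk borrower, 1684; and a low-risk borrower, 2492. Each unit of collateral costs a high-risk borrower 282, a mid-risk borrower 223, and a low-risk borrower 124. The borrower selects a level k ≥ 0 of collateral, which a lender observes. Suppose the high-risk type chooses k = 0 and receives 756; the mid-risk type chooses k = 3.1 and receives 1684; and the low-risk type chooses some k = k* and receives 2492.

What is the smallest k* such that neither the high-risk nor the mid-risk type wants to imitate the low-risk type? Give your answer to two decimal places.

6.72

Mid-risk type (on-path payoff 1684 − 223×3.1 = 992.7) won't mimic when 992.7 ≥ 2492 − 223·k*, i.e. k* ≥ 6.72.
High-risk type (on-path payoff 756) won't mimic when 756 ≥ 2492 − 282·k*, i.e. k* ≥ 6.16.
Both must hold, so k* = max(6.16, 6.72) = 6.72. The mid-risk type's constraint binds.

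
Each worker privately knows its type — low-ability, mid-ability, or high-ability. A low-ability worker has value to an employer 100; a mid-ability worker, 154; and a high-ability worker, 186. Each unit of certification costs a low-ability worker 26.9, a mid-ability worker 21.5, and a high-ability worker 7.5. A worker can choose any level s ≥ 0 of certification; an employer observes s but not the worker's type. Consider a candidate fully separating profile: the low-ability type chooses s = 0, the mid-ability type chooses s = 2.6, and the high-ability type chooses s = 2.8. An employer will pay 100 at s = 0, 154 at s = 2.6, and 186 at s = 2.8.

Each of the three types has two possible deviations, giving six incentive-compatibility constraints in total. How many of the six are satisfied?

3

Mid-ability (own payoff 154 − 21.5×2.6 = 98.1): to s=0 gives 100 → profitable ✗; to s=2.8 gives 186 − 21.5×2.8 = 125.8 → profitable ✗.
Low-ability (own payoff 100): to s=2.6 gives 154 − 26.9×2.6 = 84.06 → no gain ✓; to s=2.8 gives 186 − 26.9×2.8 = 110.68 → profitable ✗.
High-ability (own payoff 186 − 7.5×2.8 = 165): to s=0 gives 100 → no gain ✓; to s=2.6 gives 154 − 7.5×2.6 = 134.5 → no gain ✓.
3 of the 6 constraints hold; not an equilibrium.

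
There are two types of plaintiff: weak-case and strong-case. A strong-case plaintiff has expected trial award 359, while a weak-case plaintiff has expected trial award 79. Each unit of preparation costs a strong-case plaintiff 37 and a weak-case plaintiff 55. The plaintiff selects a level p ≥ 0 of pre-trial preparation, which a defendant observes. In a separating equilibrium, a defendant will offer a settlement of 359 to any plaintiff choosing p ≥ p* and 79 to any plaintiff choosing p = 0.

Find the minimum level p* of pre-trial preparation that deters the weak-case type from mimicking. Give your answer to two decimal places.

A weak-case plaintiff choosing p = 0 receives 79.
Imitating at p* instead would pay 359 at cost 55·p*, netting 359 − 55·p*.
Indifference: 79 = 359 − 55·p*, so p* = (359 − 79) / 55 ≈ 5.09.
At p* the weak-case type's incentive constraint just binds; the strong-case type strictly prefers p* since its per-unit cost is lower.

5.09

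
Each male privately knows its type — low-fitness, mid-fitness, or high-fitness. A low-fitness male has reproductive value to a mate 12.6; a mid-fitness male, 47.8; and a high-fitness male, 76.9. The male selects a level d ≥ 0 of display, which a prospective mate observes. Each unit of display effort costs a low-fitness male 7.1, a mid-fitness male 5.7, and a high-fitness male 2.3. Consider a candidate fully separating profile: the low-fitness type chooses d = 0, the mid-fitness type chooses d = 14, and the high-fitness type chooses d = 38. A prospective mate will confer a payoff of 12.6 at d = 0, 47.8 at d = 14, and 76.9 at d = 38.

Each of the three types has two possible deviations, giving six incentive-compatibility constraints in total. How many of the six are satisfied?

Mid-fitness (own payoff 47.8 − 5.7×14 = -32): to d=0 gives 12.6 → profitable ✗; to d=38 gives 76.9 − 5.7×38 = -139.7 → no gain ✓.
Low-fitness (own payoff 12.6): to d=14 gives 47.8 − 7.1×14 = -51.6 → no gain ✓; to d=38 gives 76.9 − 7.1×38 = -192.9 → no gain ✓.
High-fitness (own payoff 76.9 − 2.3×38 = -10.5): to d=0 gives 12.6 → profitable ✗; to d=14 gives 47.8 − 2.3×14 = 15.6 → profitable ✗.
3 of the 6 constraints hold; not an equilibrium.

3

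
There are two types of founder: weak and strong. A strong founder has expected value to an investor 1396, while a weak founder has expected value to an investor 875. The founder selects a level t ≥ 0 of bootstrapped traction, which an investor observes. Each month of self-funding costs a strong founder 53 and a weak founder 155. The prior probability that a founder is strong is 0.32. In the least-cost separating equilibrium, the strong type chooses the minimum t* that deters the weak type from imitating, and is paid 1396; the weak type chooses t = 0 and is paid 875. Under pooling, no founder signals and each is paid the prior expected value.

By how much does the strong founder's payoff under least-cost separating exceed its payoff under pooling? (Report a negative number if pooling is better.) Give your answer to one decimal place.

Least-cost separating signal: t* solves 875 = 1396 − 155·t*, so t* = (1396 − 875)/155 ≈ 3.3613.
Strong type's separating payoff: 1396 − 53 × t* = 1396 − 53 × (1396 − 875)/155 = 1396 − 27613/155 ≈ 1217.852.
Pooling payoff: 0.32 × 1396 + 0.68 × 875 = 1041.72.
Difference: 1217.852 − 1041.72 = 176.132, i.e. 176.1 to one decimal place.
The strong type prefers to separate.

176.1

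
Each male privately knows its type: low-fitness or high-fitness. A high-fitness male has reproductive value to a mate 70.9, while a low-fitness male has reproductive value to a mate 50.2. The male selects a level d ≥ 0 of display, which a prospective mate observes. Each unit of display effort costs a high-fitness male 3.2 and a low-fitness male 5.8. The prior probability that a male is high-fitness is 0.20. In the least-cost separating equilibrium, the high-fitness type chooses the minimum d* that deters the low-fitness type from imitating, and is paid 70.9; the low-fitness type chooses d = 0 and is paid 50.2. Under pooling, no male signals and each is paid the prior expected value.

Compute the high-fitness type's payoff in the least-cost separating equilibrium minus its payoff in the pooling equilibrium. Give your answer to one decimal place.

Least-cost separating signal: d* solves 50.2 = 70.9 − 5.8·d*, so d* = (70.9 − 50.2)/5.8 ≈ 3.5690.
High-fitness type's separating payoff: 70.9 − 3.2 × d* = 70.9 − 3.2 × (70.9 − 50.2)/5.8 = 70.9 − 66.24/5.8 ≈ 59.479.
Pooling payoff: 0.20 × 70.9 + 0.80 × 50.2 = 54.34.
Difference: 59.479 − 54.34 = 5.139, i.e. 5.1 to one decimal place.
The high-fitness type prefers to separate.

5.1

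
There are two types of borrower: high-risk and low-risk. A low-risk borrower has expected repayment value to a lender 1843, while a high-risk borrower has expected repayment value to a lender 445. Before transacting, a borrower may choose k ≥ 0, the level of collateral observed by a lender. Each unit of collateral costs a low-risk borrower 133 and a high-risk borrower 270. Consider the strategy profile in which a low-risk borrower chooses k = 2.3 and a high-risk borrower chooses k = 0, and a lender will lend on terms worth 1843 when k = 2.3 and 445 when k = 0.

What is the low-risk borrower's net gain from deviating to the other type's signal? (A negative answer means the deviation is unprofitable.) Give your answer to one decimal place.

-1092.1

Playing k = 2.3 the low-risk borrower receives 1843 − 133 × 2.3 = 1537.1.
Deviating to k = 0 yields 445 instead.
Gain from deviating: 445 − 1537.1 = -1092.1.
The gain is negative, so the low-risk type's incentive-compatibility constraint is satisfied.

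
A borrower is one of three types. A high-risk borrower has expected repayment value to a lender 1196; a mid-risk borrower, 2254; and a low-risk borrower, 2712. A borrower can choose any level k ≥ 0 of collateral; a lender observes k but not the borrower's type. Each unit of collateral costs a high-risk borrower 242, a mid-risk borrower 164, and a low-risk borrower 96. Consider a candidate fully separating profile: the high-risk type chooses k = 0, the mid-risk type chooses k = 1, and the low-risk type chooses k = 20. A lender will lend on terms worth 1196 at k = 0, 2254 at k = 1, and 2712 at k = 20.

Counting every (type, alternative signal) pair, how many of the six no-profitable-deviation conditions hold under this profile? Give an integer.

Low-risk (own payoff 2712 − 96×20 = 792): to k=0 gives 1196 → profitable ✗; to k=1 gives 2254 − 96×1 = 2158 → profitable ✗.
High-risk (own payoff 1196): to k=1 gives 2254 − 242×1 = 2012 → profitable ✗; to k=20 gives 2712 − 242×20 = -2128 → no gain ✓.
Mid-risk (own payoff 2254 − 164×1 = 2090): to k=0 gives 1196 → no gain ✓; to k=20 gives 2712 − 164×20 = -568 → no gain ✓.
3 of the 6 constraints hold; not an equilibrium.

3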